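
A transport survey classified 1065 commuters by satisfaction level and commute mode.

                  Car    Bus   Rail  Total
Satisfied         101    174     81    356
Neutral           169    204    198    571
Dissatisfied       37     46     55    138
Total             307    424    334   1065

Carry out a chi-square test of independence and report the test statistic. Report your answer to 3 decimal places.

25.120

Grand total N = 1065.
Expected counts (row total × column total / N):
  Satisfied, Car: 356×307/1065 = 102.6216
  Satisfied, Bus: 356×424/1065 = 141.7315
  Satisfied, Rail: 356×334/1065 = 111.6469
  Neutral, Car: 571×307/1065 = 164.5981
  Neutral, Bus: 571×424/1065 = 227.3277
  Neutral, Rail: 571×334/1065 = 179.0742
  Dissatisfied, Car: 138×307/1065 = 39.7803
  Dissatisfied, Bus: 138×424/1065 = 54.9408
  Dissatisfied, Rail: 138×334/1065 = 43.2789
Contributions (O − E)²/E:
  (101 − 102.6216)²/102.6216 = 0.0256
  (174 − 141.7315)²/141.7315 = 7.3467
  (81 − 111.6469)²/111.6469 = 8.4125
  (169 − 164.5981)²/164.5981 = 0.1177
  (204 − 227.3277)²/227.3277 = 2.3938
  (198 − 179.0742)²/179.0742 = 2.0002
  (37 − 39.7803)²/39.7803 = 0.1943
  (46 − 54.9408)²/54.9408 = 1.4550
  (55 − 43.2789)²/43.2789 = 3.1744
χ² = 0.0256 + 7.3467 + 8.4125 + 0.1177 + 2.3938 + 2.0002 + 0.1943 + 1.4550 + 3.1744 = 25.120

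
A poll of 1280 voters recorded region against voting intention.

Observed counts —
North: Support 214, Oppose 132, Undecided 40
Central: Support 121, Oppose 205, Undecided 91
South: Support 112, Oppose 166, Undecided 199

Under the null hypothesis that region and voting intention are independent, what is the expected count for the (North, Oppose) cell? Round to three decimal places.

Row total (North) = 386; column total (Oppose) = 503; grand total N = 1280.
Expected count = (row total × column total) / N = 386 × 503 / 1280 = 151.686.

151.686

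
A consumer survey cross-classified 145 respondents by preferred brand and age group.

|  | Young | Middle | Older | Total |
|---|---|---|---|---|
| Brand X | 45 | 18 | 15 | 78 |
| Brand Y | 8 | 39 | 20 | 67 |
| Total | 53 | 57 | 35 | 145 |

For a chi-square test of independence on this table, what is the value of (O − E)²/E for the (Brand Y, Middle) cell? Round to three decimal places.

Row total (Brand Y) = 67; column total (Middle) = 57; N = 145.
Expected count E = 67 × 57 / 145 = 26.33793.
Contribution = (O − E)²/E = (39 − 26.33793)² / 26.33793 = 6.087.

6.087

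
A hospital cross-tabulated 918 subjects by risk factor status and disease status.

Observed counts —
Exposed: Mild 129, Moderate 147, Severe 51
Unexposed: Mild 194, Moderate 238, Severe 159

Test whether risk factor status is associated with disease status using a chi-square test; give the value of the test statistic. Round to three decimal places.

Row totals: 327, 591. Column totals: 323, 385, 210. Grand total N = 918.
Expected counts (row total × column total / N):
  Exposed, Mild: 327×323/918 = 115.0556
  Exposed, Moderate: 327×385/918 = 137.1405
  Exposed, Severe: 327×210/918 = 74.8039
  Unexposed, Mild: 591×323/918 = 207.9444
  Unexposed, Moderate: 591×385/918 = 247.8595
  Unexposed, Severe: 591×210/918 = 135.1961
Contributions (O − E)²/E:
  (129 − 115.0556)²/115.0556 = 1.6900
  (147 − 137.1405)²/137.1405 = 0.7088
  (51 − 74.8039)²/74.8039 = 7.5748
  (194 − 207.9444)²/207.9444 = 0.9351
  (238 − 247.8595)²/247.8595 = 0.3922
  (159 − 135.1961)²/135.1961 = 4.1911
χ² = 1.6900 + 0.7088 + 7.5748 + 0.9351 + 0.3922 + 4.1911 = 15.492

15.492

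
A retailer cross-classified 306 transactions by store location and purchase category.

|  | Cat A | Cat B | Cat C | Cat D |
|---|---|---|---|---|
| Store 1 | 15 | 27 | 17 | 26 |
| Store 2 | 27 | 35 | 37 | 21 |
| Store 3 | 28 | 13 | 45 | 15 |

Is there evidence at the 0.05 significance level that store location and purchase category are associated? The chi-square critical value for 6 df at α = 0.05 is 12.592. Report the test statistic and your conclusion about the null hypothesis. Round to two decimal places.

Row totals: 85, 120, 101. Column totals: 70, 75, 99, 62. Grand total N = 306.
Expected counts (row total × column total / N):
  Store 1, Cat A: 85×70/306 = 19.444
  Store 1, Cat B: 85×75/306 = 20.833
  Store 1, Cat C: 85×99/306 = 27.500
  Store 1, Cat D: 85×62/306 = 17.222
  Store 2, Cat A: 120×70/306 = 27.451
  Store 2, Cat B: 120×75/306 = 29.412
  Store 2, Cat C: 120×99/306 = 38.824
  Store 2, Cat D: 120×62/306 = 24.314
  Store 3, Cat A: 101×70/306 = 23.105
  Store 3, Cat B: 101×75/306 = 24.755
  Store 3, Cat C: 101×99/306 = 32.676
  Store 3, Cat D: 101×62/306 = 20.464
Contributions (O − E)²/E:
  (15 − 19.444)²/19.444 = 1.0157
  (27 − 20.833)²/20.833 = 1.8256
  (17 − 27.500)²/27.500 = 4.0091
  (26 − 17.222)²/17.222 = 4.4741
  (27 − 27.451)²/27.451 = 0.0074
  (35 − 29.412)²/29.412 = 1.0617
  (37 − 38.824)²/38.824 = 0.0857
  (21 − 24.314)²/24.314 = 0.4517
  (28 − 23.105)²/23.105 = 1.0370
  (13 − 24.755)²/24.755 = 5.5819
  (45 − 32.676)²/32.676 = 4.6481
  (15 − 20.464)²/20.464 = 1.4589
χ² = 1.0157 + 1.8256 + 4.0091 + 4.4741 + 0.0074 + 1.0617 + 0.0857 + 0.4517 + 1.0370 + 5.5819 + 4.6481 + 1.4589 = 25.66
df = (3−1)(4−1) = 6. Since 25.66 > 12.592, reject the null hypothesis of independence at α = 0.05.

25.66; reject H₀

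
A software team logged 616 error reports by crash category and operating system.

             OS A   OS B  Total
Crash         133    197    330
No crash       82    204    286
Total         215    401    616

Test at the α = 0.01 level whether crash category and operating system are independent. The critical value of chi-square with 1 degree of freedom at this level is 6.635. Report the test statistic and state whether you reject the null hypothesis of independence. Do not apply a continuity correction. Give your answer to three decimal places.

9.124; reject H₀

Grand total N = 616.
Expected counts (row total × column total / N):
  Crash, OS A: 330×215/616 = 115.1786
  Crash, OS B: 330×401/616 = 214.8214
  No crash, OS A: 286×215/616 = 99.8214
  No crash, OS B: 286×401/616 = 186.1786
Contributions (O − E)²/E:
  (133 − 115.1786)²/115.1786 = 2.7575
  (197 − 214.8214)²/214.8214 = 1.4784
  (82 − 99.8214)²/99.8214 = 3.1817
  (204 − 186.1786)²/186.1786 = 1.7059
χ² = 2.7575 + 1.4784 + 3.1817 + 1.7059 = 9.124
df = (2−1)(2−1) = 1. Since 9.124 > 6.635, reject the null hypothesis of independence at α = 0.01.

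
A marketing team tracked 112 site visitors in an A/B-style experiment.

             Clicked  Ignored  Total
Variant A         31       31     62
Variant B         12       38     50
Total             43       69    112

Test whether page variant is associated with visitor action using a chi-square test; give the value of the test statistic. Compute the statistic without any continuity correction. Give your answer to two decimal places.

Grand total N = 112.
Expected counts (row total × column total / N):
  Variant A, Clicked: 62×43/112 = 23.804
  Variant A, Ignored: 62×69/112 = 38.196
  Variant B, Clicked: 50×43/112 = 19.196
  Variant B, Ignored: 50×69/112 = 30.804
Contributions (O − E)²/E:
  (31 − 23.804)²/23.804 = 2.1754
  (31 − 38.196)²/38.196 = 1.3557
  (12 − 19.196)²/19.196 = 2.6976
  (38 − 30.804)²/30.804 = 1.6810
χ² = 2.1754 + 1.3557 + 2.6976 + 1.6810 = 7.91

7.91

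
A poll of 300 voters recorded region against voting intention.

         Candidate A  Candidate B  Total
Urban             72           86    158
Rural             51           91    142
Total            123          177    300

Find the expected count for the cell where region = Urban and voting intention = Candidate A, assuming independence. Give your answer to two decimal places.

64.78

Row total (Urban) = 158; column total (Candidate A) = 123; grand total N = 300.
Expected count = (row total × column total) / N = 158 × 123 / 300 = 64.78.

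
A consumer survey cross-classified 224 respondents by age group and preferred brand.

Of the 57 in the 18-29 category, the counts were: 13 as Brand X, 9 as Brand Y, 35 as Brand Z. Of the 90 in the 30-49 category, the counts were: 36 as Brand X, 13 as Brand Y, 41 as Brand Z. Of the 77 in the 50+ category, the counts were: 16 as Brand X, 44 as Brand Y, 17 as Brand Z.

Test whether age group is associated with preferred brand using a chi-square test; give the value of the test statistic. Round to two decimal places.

49.62

Row totals: 57, 90, 77. Column totals: 65, 66, 93. Grand total N = 224.
Expected counts (row total × column total / N):
  18-29, Brand X: 57×65/224 = 16.540
  18-29, Brand Y: 57×66/224 = 16.795
  18-29, Brand Z: 57×93/224 = 23.665
  30-49, Brand X: 90×65/224 = 26.116
  30-49, Brand Y: 90×66/224 = 26.518
  30-49, Brand Z: 90×93/224 = 37.366
  50+, Brand X: 77×65/224 = 22.344
  50+, Brand Y: 77×66/224 = 22.688
  50+, Brand Z: 77×93/224 = 31.969
Contributions (O − E)²/E:
  (13 − 16.540)²/16.540 = 0.7577
  (9 − 16.795)²/16.795 = 3.6179
  (35 − 23.665)²/23.665 = 5.4292
  (36 − 26.116)²/26.116 = 3.7408
  (13 − 26.518)²/26.518 = 6.8910
  (41 − 37.366)²/37.366 = 0.3534
  (16 − 22.344)²/22.344 = 1.8012
  (44 − 22.688)²/22.688 = 20.0195
  (17 − 31.969)²/31.969 = 7.0090
χ² = 0.7577 + 3.6179 + 5.4292 + 3.7408 + 6.8910 + 0.3534 + 1.8012 + 20.0195 + 7.0090 = 49.62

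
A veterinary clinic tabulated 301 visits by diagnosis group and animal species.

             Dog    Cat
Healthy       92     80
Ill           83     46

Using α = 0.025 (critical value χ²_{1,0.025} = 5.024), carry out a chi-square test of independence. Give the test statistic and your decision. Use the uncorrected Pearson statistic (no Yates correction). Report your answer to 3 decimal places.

3.567; fail to reject H₀

Row totals: 172, 129. Column totals: 175, 126. Grand total N = 301.
Expected counts (row total × column total / N):
  Healthy, Dog: 172×175/301 = 100.0000
  Healthy, Cat: 172×126/301 = 72.0000
  Ill, Dog: 129×175/301 = 75.0000
  Ill, Cat: 129×126/301 = 54.0000
Contributions (O − E)²/E:
  (92 − 100.0000)²/100.0000 = 0.6400
  (80 − 72.0000)²/72.0000 = 0.8889
  (83 − 75.0000)²/75.0000 = 0.8533
  (46 − 54.0000)²/54.0000 = 1.1852
χ² = 0.6400 + 0.8889 + 0.8533 + 1.1852 = 3.567
df = (2−1)(2−1) = 1. Since 3.567 < 5.024, fail to reject the null hypothesis of independence at α = 0.025.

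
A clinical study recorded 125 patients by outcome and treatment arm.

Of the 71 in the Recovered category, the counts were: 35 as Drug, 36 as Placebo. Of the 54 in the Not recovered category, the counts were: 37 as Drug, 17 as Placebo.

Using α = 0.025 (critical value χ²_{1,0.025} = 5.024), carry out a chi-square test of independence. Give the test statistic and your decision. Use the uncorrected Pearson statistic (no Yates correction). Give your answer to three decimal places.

4.641; fail to reject H₀

Row totals: 71, 54. Column totals: 72, 53. Grand total N = 125.
Expected counts (row total × column total / N):
  Recovered, Drug: 71×72/125 = 40.8960
  Recovered, Placebo: 71×53/125 = 30.1040
  Not recovered, Drug: 54×72/125 = 31.1040
  Not recovered, Placebo: 54×53/125 = 22.8960
Contributions (O − E)²/E:
  (35 − 40.8960)²/40.8960 = 0.8500
  (36 − 30.1040)²/30.1040 = 1.1548
  (37 − 31.1040)²/31.1040 = 1.1176
  (17 − 22.8960)²/22.8960 = 1.5183
χ² = 0.8500 + 1.1548 + 1.1176 + 1.5183 = 4.641
df = (2−1)(2−1) = 1. Since 4.641 < 5.024, fail to reject the null hypothesis of independence at α = 0.025.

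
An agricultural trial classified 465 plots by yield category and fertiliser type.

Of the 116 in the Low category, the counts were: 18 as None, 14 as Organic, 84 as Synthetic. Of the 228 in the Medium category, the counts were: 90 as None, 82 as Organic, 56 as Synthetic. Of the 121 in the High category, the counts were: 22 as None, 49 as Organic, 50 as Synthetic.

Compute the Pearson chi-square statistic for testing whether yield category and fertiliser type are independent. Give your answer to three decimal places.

83.097

Row totals: 116, 228, 121. Column totals: 130, 145, 190. Grand total N = 465.
Expected counts (row total × column total / N):
  Low, None: 116×130/465 = 32.4301
  Low, Organic: 116×145/465 = 36.1720
  Low, Synthetic: 116×190/465 = 47.3978
  Medium, None: 228×130/465 = 63.7419
  Medium, Organic: 228×145/465 = 71.0968
  Medium, Synthetic: 228×190/465 = 93.1613
  High, None: 121×130/465 = 33.8280
  High, Organic: 121×145/465 = 37.7312
  High, Synthetic: 121×190/465 = 49.4409
Contributions (O − E)²/E:
  (18 − 32.4301)²/32.4301 = 6.4208
  (14 − 36.1720)²/36.1720 = 13.5906
  (84 − 47.3978)²/47.3978 = 28.2655
  (90 − 63.7419)²/63.7419 = 10.8169
  (82 − 71.0968)²/71.0968 = 1.6721
  (56 − 93.1613)²/93.1613 = 14.8233
  (22 − 33.8280)²/33.8280 = 4.1357
  (49 − 37.7312)²/37.7312 = 3.3655
  (50 − 49.4409)²/49.4409 = 0.0063
χ² = 6.4208 + 13.5906 + 28.2655 + 10.8169 + 1.6721 + 14.8233 + 4.1357 + 3.3655 + 0.0063 = 83.097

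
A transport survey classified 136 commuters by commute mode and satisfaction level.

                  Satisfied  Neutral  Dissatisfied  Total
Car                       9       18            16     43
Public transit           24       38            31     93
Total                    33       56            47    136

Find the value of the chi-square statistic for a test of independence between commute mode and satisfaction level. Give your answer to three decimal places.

0.423

Grand total N = 136.
Expected counts (row total × column total / N):
  Car, Satisfied: 43×33/136 = 10.4338
  Car, Neutral: 43×56/136 = 17.7059
  Car, Dissatisfied: 43×47/136 = 14.8603
  Public transit, Satisfied: 93×33/136 = 22.5662
  Public transit, Neutral: 93×56/136 = 38.2941
  Public transit, Dissatisfied: 93×47/136 = 32.1397
Contributions (O − E)²/E:
  (9 − 10.4338)²/10.4338 = 0.1970
  (18 − 17.7059)²/17.7059 = 0.0049
  (16 − 14.8603)²/14.8603 = 0.0874
  (24 − 22.5662)²/22.5662 = 0.0911
  (38 − 38.2941)²/38.2941 = 0.0023
  (31 − 32.1397)²/32.1397 = 0.0404
χ² = 0.1970 + 0.0049 + 0.0874 + 0.0911 + 0.0023 + 0.0404 = 0.423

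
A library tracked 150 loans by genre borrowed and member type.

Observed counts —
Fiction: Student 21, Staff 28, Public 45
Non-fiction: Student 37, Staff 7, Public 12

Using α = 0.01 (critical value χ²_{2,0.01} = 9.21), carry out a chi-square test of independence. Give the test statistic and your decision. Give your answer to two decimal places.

28.31; reject H₀

Row totals: 94, 56. Column totals: 58, 35, 57. Grand total N = 150.
Expected counts (row total × column total / N):
  Fiction, Student: 94×58/150 = 36.347
  Fiction, Staff: 94×35/150 = 21.933
  Fiction, Public: 94×57/150 = 35.720
  Non-fiction, Student: 56×58/150 = 21.653
  Non-fiction, Staff: 56×35/150 = 13.067
  Non-fiction, Public: 56×57/150 = 21.280
Contributions (O − E)²/E:
  (21 − 36.347)²/36.347 = 6.4801
  (28 − 21.933)²/21.933 = 1.6782
  (45 − 35.720)²/35.720 = 2.4109
  (37 − 21.653)²/21.653 = 10.8775
  (7 − 13.067)²/13.067 = 2.8169
  (12 − 21.280)²/21.280 = 4.0469
χ² = 6.4801 + 1.6782 + 2.4109 + 10.8775 + 2.8169 + 4.0469 = 28.31
df = (2−1)(3−1) = 2. Since 28.31 > 9.21, reject the null hypothesis of independence at α = 0.01.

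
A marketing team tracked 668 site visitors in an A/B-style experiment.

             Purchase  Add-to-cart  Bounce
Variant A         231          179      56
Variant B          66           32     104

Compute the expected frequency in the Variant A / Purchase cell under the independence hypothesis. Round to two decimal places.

207.19

Row total (Variant A) = 466; column total (Purchase) = 297; grand total N = 668.
Expected count = (row total × column total) / N = 466 × 297 / 668 = 207.19.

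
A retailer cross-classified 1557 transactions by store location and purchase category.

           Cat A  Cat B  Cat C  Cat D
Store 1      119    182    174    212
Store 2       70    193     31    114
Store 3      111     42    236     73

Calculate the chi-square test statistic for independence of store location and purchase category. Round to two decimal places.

Row totals: 687, 408, 462. Column totals: 300, 417, 441, 399. Grand total N = 1557.
Expected counts (row total × column total / N):
  Store 1, Cat A: 687×300/1557 = 132.370
  Store 1, Cat B: 687×417/1557 = 183.994
  Store 1, Cat C: 687×441/1557 = 194.584
  Store 1, Cat D: 687×399/1557 = 176.052
  Store 2, Cat A: 408×300/1557 = 78.613
  Store 2, Cat B: 408×417/1557 = 109.272
  Store 2, Cat C: 408×441/1557 = 115.561
  Store 2, Cat D: 408×399/1557 = 104.555
  Store 3, Cat A: 462×300/1557 = 89.017
  Store 3, Cat B: 462×417/1557 = 123.734
  Store 3, Cat C: 462×441/1557 = 130.855
  Store 3, Cat D: 462×399/1557 = 118.393
Contributions (O − E)²/E:
  (119 − 132.370)²/132.370 = 1.3504
  (182 − 183.994)²/183.994 = 0.0216
  (174 − 194.584)²/194.584 = 2.1775
  (212 − 176.052)²/176.052 = 7.3402
  (70 − 78.613)²/78.613 = 0.9437
  (193 − 109.272)²/109.272 = 64.1553
  (31 − 115.561)²/115.561 = 61.8770
  (114 − 104.555)²/104.555 = 0.8532
  (111 − 89.017)²/89.017 = 5.4288
  (42 − 123.734)²/123.734 = 53.9904
  (236 − 130.855)²/130.855 = 84.4864
  (73 − 118.393)²/118.393 = 17.4041
χ² = 1.3504 + 0.0216 + 2.1775 + 7.3402 + 0.9437 + 64.1553 + 61.8770 + 0.8532 + 5.4288 + 53.9904 + 84.4864 + 17.4041 = 300.03

300.03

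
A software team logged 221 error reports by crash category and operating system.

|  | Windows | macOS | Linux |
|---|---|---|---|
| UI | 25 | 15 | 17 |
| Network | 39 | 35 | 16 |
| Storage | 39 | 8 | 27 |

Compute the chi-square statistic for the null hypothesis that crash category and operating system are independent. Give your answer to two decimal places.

18.53

Row totals: 57, 90, 74. Column totals: 103, 58, 60. Grand total N = 221.
Expected counts (row total × column total / N):
  UI, Windows: 57×103/221 = 26.566
  UI, macOS: 57×58/221 = 14.959
  UI, Linux: 57×60/221 = 15.475
  Network, Windows: 90×103/221 = 41.946
  Network, macOS: 90×58/221 = 23.620
  Network, Linux: 90×60/221 = 24.434
  Storage, Windows: 74×103/221 = 34.489
  Storage, macOS: 74×58/221 = 19.421
  Storage, Linux: 74×60/221 = 20.090
Contributions (O − E)²/E:
  (25 − 26.566)²/26.566 = 0.0923
  (15 − 14.959)²/14.959 = 0.0001
  (17 − 15.475)²/15.475 = 0.1503
  (39 − 41.946)²/41.946 = 0.2069
  (35 − 23.620)²/23.620 = 5.4828
  (16 − 24.434)²/24.434 = 2.9112
  (39 − 34.489)²/34.489 = 0.5900
  (8 − 19.421)²/19.421 = 6.7164
  (27 − 20.090)²/20.090 = 2.3767
χ² = 0.0923 + 0.0001 + 0.1503 + 0.2069 + 5.4828 + 2.9112 + 0.5900 + 6.7164 + 2.3767 = 18.53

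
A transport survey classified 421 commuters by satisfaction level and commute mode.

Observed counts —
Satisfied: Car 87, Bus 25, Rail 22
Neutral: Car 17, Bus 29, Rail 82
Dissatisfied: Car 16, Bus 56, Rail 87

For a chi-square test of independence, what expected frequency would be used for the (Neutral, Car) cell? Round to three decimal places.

Row total (Neutral) = 128; column total (Car) = 120; grand total N = 421.
Expected count = (row total × column total) / N = 128 × 120 / 421 = 36.485.

36.485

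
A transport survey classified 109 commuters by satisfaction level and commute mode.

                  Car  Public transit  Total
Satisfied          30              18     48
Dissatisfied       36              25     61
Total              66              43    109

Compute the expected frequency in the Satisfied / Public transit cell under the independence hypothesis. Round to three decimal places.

18.936

Row total (Satisfied) = 48; column total (Public transit) = 43; grand total N = 109.
Expected count = (row total × column total) / N = 48 × 43 / 109 = 18.936.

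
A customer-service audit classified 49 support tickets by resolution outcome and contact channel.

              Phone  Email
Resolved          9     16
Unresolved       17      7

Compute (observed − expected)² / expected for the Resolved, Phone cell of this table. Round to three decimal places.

Row total (Resolved) = 25; column total (Phone) = 26; N = 49.
Expected count E = 25 × 26 / 49 = 13.2653.
Contribution = (O − E)²/E = (9 − 13.2653)² / 13.2653 = 1.371.

1.371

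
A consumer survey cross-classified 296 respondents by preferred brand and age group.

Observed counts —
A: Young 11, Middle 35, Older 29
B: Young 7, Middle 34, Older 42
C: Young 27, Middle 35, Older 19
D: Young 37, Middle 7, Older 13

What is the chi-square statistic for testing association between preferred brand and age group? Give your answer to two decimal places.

69.09

Row totals: 75, 83, 81, 57. Column totals: 82, 111, 103. Grand total N = 296.
Expected counts (row total × column total / N):
  A, Young: 75×82/296 = 20.777
  A, Middle: 75×111/296 = 28.125
  A, Older: 75×103/296 = 26.098
  B, Young: 83×82/296 = 22.993
  B, Middle: 83×111/296 = 31.125
  B, Older: 83×103/296 = 28.882
  C, Young: 81×82/296 = 22.439
  C, Middle: 81×111/296 = 30.375
  C, Older: 81×103/296 = 28.186
  D, Young: 57×82/296 = 15.791
  D, Middle: 57×111/296 = 21.375
  D, Older: 57×103/296 = 19.834
Contributions (O − E)²/E:
  (11 − 20.777)²/20.777 = 4.6007
  (35 − 28.125)²/28.125 = 1.6806
  (29 − 26.098)²/26.098 = 0.3227
  (7 − 22.993)²/22.993 = 11.1241
  (34 − 31.125)²/31.125 = 0.2656
  (42 − 28.882)²/28.882 = 5.9581
  (27 − 22.439)²/22.439 = 0.9271
  (35 − 30.375)²/30.375 = 0.7042
  (19 − 28.186)²/28.186 = 2.9938
  (37 − 15.791)²/15.791 = 28.4860
  (7 − 21.375)²/21.375 = 9.6674
  (13 − 19.834)²/19.834 = 2.3547
χ² = 4.6007 + 1.6806 + 0.3227 + 11.1241 + 0.2656 + 5.9581 + 0.9271 + 0.7042 + 2.9938 + 28.4860 + 9.6674 + 2.3547 = 69.09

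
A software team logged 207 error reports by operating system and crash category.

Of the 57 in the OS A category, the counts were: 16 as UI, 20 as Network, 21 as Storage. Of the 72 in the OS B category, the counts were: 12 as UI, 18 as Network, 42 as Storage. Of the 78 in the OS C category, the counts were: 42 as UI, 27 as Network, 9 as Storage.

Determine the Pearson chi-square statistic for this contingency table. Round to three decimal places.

41.182

Row totals: 57, 72, 78. Column totals: 70, 65, 72. Grand total N = 207.
Expected counts (row total × column total / N):
  OS A, UI: 57×70/207 = 19.2754
  OS A, Network: 57×65/207 = 17.8986
  OS A, Storage: 57×72/207 = 19.8261
  OS B, UI: 72×70/207 = 24.3478
  OS B, Network: 72×65/207 = 22.6087
  OS B, Storage: 72×72/207 = 25.0435
  OS C, UI: 78×70/207 = 26.3768
  OS C, Network: 78×65/207 = 24.4928
  OS C, Storage: 78×72/207 = 27.1304
Contributions (O − E)²/E:
  (16 − 19.2754)²/19.2754 = 0.5566
  (20 − 17.8986)²/17.8986 = 0.2467
  (21 − 19.8261)²/19.8261 = 0.0695
  (12 − 24.3478)²/24.3478 = 6.2621
  (18 − 22.6087)²/22.6087 = 0.9395
  (42 − 25.0435)²/25.0435 = 11.4809
  (42 − 26.3768)²/26.3768 = 9.2538
  (27 − 24.4928)²/24.4928 = 0.2566
  (9 − 27.1304)²/27.1304 = 12.1160
χ² = 0.5566 + 0.2467 + 0.0695 + 6.2621 + 0.9395 + 11.4809 + 9.2538 + 0.2566 + 12.1160 = 41.182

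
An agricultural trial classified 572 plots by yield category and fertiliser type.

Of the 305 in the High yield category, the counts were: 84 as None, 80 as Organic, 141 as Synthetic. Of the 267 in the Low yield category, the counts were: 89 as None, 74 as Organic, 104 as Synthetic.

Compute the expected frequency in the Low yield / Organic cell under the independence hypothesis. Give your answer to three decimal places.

71.885

Row total (Low yield) = 267; column total (Organic) = 154; grand total N = 572.
Expected count = (row total × column total) / N = 267 × 154 / 572 = 71.885.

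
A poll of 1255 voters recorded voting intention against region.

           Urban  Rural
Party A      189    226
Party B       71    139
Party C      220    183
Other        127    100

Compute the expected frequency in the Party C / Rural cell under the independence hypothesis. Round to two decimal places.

208.08

Row total (Party C) = 403; column total (Rural) = 648; grand total N = 1255.
Expected count = (row total × column total) / N = 403 × 648 / 1255 = 208.08.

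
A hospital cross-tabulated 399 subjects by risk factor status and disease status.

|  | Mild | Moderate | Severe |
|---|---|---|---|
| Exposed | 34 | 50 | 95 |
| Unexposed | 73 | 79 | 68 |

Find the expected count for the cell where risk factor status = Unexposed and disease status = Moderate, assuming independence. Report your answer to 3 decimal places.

Row total (Unexposed) = 220; column total (Moderate) = 129; grand total N = 399.
Expected count = (row total × column total) / N = 220 × 129 / 399 = 71.128.

71.128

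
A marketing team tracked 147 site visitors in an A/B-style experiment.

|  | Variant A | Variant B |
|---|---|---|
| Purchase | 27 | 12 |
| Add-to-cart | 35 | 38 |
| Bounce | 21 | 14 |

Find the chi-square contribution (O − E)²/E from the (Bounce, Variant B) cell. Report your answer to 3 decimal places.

0.101

Row total (Bounce) = 35; column total (Variant B) = 64; N = 147.
Expected count E = 35 × 64 / 147 = 15.2381.
Contribution = (O − E)²/E = (14 − 15.2381)² / 15.2381 = 0.101.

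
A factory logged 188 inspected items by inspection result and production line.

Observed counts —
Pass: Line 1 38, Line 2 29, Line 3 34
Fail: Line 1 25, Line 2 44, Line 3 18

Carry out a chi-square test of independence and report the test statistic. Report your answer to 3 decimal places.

Row totals: 101, 87. Column totals: 63, 73, 52. Grand total N = 188.
Expected counts (row total × column total / N):
  Pass, Line 1: 101×63/188 = 33.8457
  Pass, Line 2: 101×73/188 = 39.2181
  Pass, Line 3: 101×52/188 = 27.9362
  Fail, Line 1: 87×63/188 = 29.1543
  Fail, Line 2: 87×73/188 = 33.7819
  Fail, Line 3: 87×52/188 = 24.0638
Contributions (O − E)²/E:
  (38 − 33.8457)²/33.8457 = 0.5099
  (29 − 39.2181)²/39.2181 = 2.6623
  (34 − 27.9362)²/27.9362 = 1.3162
  (25 − 29.1543)²/29.1543 = 0.5920
  (44 − 33.7819)²/33.7819 = 3.0907
  (18 − 24.0638)²/24.0638 = 1.5280
χ² = 0.5099 + 2.6623 + 1.3162 + 0.5920 + 3.0907 + 1.5280 = 9.699

9.699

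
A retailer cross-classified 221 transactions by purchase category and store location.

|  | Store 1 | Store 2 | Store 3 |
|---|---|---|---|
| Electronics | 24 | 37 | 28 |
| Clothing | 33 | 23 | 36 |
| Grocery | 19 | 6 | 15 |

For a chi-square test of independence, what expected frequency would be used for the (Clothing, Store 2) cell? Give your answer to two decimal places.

Row total (Clothing) = 92; column total (Store 2) = 66; grand total N = 221.
Expected count = (row total × column total) / N = 92 × 66 / 221 = 27.48.

27.48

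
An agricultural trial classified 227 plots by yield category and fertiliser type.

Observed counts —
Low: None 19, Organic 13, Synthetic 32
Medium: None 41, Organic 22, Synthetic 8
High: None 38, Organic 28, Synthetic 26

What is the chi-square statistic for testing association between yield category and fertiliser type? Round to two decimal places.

25.45

Row totals: 64, 71, 92. Column totals: 98, 63, 66. Grand total N = 227.
Expected counts (row total × column total / N):
  Low, None: 64×98/227 = 27.630
  Low, Organic: 64×63/227 = 17.762
  Low, Synthetic: 64×66/227 = 18.608
  Medium, None: 71×98/227 = 30.652
  Medium, Organic: 71×63/227 = 19.705
  Medium, Synthetic: 71×66/227 = 20.643
  High, None: 92×98/227 = 39.718
  High, Organic: 92×63/227 = 25.533
  High, Synthetic: 92×66/227 = 26.749
Contributions (O − E)²/E:
  (19 − 27.630)²/27.630 = 2.6955
  (13 − 17.762)²/17.762 = 1.2767
  (32 − 18.608)²/18.608 = 9.6381
  (41 − 30.652)²/30.652 = 3.4934
  (22 − 19.705)²/19.705 = 0.2673
  (8 − 20.643)²/20.643 = 7.7433
  (38 − 39.718)²/39.718 = 0.0743
  (28 − 25.533)²/25.533 = 0.2384
  (26 − 26.749)²/26.749 = 0.0210
χ² = 2.6955 + 1.2767 + 9.6381 + 3.4934 + 0.2673 + 7.7433 + 0.0743 + 0.2384 + 0.0210 = 25.45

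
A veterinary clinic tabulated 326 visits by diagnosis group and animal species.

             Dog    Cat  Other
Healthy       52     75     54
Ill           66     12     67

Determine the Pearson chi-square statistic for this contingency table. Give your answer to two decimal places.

Row totals: 181, 145. Column totals: 118, 87, 121. Grand total N = 326.
Expected counts (row total × column total / N):
  Healthy, Dog: 181×118/326 = 65.515
  Healthy, Cat: 181×87/326 = 48.304
  Healthy, Other: 181×121/326 = 67.181
  Ill, Dog: 145×118/326 = 52.485
  Ill, Cat: 145×87/326 = 38.696
  Ill, Other: 145×121/326 = 53.819
Contributions (O − E)²/E:
  (52 − 65.515)²/65.515 = 2.7880
  (75 − 48.304)²/48.304 = 14.7540
  (54 − 67.181)²/67.181 = 2.5861
  (66 − 52.485)²/52.485 = 3.4801
  (12 − 38.696)²/38.696 = 18.4173
  (67 − 53.819)²/53.819 = 3.2282
χ² = 2.7880 + 14.7540 + 2.5861 + 3.4801 + 18.4173 + 3.2282 = 45.25

45.25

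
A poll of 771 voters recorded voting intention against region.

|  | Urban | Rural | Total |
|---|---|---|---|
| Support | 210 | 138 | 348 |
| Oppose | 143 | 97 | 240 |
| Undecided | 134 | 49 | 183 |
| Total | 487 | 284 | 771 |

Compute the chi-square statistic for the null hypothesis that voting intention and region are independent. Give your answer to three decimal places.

Grand total N = 771.
Expected counts (row total × column total / N):
  Support, Urban: 348×487/771 = 219.8132
  Support, Rural: 348×284/771 = 128.1868
  Oppose, Urban: 240×487/771 = 151.5953
  Oppose, Rural: 240×284/771 = 88.4047
  Undecided, Urban: 183×487/771 = 115.5914
  Undecided, Rural: 183×284/771 = 67.4086
Contributions (O − E)²/E:
  (210 − 219.8132)²/219.8132 = 0.4381
  (138 − 128.1868)²/128.1868 = 0.7512
  (143 − 151.5953)²/151.5953 = 0.4873
  (97 − 88.4047)²/88.4047 = 0.8357
  (134 − 115.5914)²/115.5914 = 2.9317
  (49 − 67.4086)²/67.4086 = 5.0272
χ² = 0.4381 + 0.7512 + 0.4873 + 0.8357 + 2.9317 + 5.0272 = 10.471

10.471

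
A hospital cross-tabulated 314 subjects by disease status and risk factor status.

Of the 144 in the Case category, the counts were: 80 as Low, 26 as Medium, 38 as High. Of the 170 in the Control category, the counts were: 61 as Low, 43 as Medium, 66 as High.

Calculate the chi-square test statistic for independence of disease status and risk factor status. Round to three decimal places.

Row totals: 144, 170. Column totals: 141, 69, 104. Grand total N = 314.
Expected counts (row total × column total / N):
  Case, Low: 144×141/314 = 64.6624
  Case, Medium: 144×69/314 = 31.6433
  Case, High: 144×104/314 = 47.6943
  Control, Low: 170×141/314 = 76.3376
  Control, Medium: 170×69/314 = 37.3567
  Control, High: 170×104/314 = 56.3057
Contributions (O − E)²/E:
  (80 − 64.6624)²/64.6624 = 3.6380
  (26 − 31.6433)²/31.6433 = 1.0064
  (38 − 47.6943)²/47.6943 = 1.9705
  (61 − 76.3376)²/76.3376 = 3.0816
  (43 − 37.3567)²/37.3567 = 0.8525
  (66 − 56.3057)²/56.3057 = 1.6691
χ² = 3.6380 + 1.0064 + 1.9705 + 3.0816 + 0.8525 + 1.6691 = 12.218

12.218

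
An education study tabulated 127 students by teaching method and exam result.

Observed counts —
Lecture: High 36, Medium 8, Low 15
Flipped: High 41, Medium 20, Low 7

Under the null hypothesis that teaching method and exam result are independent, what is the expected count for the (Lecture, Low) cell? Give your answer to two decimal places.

Row total (Lecture) = 59; column total (Low) = 22; grand total N = 127.
Expected count = (row total × column total) / N = 59 × 22 / 127 = 10.22.

10.22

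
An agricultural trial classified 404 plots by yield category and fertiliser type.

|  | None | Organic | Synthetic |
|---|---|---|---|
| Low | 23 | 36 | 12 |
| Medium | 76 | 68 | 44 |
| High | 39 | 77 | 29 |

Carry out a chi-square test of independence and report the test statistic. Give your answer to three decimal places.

Row totals: 71, 188, 145. Column totals: 138, 181, 85. Grand total N = 404.
Expected counts (row total × column total / N):
  Low, None: 71×138/404 = 24.2525
  Low, Organic: 71×181/404 = 31.8094
  Low, Synthetic: 71×85/404 = 14.9381
  Medium, None: 188×138/404 = 64.2178
  Medium, Organic: 188×181/404 = 84.2277
  Medium, Synthetic: 188×85/404 = 39.5545
  High, None: 145×138/404 = 49.5297
  High, Organic: 145×181/404 = 64.9629
  High, Synthetic: 145×85/404 = 30.5074
Contributions (O − E)²/E:
  (23 − 24.2525)²/24.2525 = 0.0647
  (36 − 31.8094)²/31.8094 = 0.5521
  (12 − 14.9381)²/14.9381 = 0.5779
  (76 − 64.2178)²/64.2178 = 2.1617
  (68 − 84.2277)²/84.2277 = 3.1265
  (44 − 39.5545)²/39.5545 = 0.4996
  (39 − 49.5297)²/49.5297 = 2.2385
  (77 − 64.9629)²/64.9629 = 2.2304
  (29 − 30.5074)²/30.5074 = 0.0745
χ² = 0.0647 + 0.5521 + 0.5779 + 2.1617 + 3.1265 + 0.4996 + 2.2385 + 2.2304 + 0.0745 = 11.526

11.526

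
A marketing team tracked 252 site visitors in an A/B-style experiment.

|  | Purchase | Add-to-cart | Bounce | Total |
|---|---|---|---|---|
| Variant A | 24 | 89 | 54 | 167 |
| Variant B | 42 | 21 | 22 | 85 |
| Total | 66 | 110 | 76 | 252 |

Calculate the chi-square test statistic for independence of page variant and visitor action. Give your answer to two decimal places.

37.73

Grand total N = 252.
Expected counts (row total × column total / N):
  Variant A, Purchase: 167×66/252 = 43.738
  Variant A, Add-to-cart: 167×110/252 = 72.897
  Variant A, Bounce: 167×76/252 = 50.365
  Variant B, Purchase: 85×66/252 = 22.262
  Variant B, Add-to-cart: 85×110/252 = 37.103
  Variant B, Bounce: 85×76/252 = 25.635
Contributions (O − E)²/E:
  (24 − 43.738)²/43.738 = 8.9073
  (89 − 72.897)²/72.897 = 3.5572
  (54 − 50.365)²/50.365 = 0.2623
  (42 − 22.262)²/22.262 = 17.5002
  (21 − 37.103)²/37.103 = 6.9888
  (22 − 25.635)²/25.635 = 0.5154
χ² = 8.9073 + 3.5572 + 0.2623 + 17.5002 + 6.9888 + 0.5154 = 37.73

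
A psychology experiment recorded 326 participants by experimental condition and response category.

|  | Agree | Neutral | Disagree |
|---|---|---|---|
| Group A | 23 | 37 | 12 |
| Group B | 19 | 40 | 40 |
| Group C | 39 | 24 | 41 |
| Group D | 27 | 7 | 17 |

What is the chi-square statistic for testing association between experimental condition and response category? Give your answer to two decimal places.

Row totals: 72, 99, 104, 51. Column totals: 108, 108, 110. Grand total N = 326.
Expected counts (row total × column total / N):
  Group A, Agree: 72×108/326 = 23.853
  Group A, Neutral: 72×108/326 = 23.853
  Group A, Disagree: 72×110/326 = 24.294
  Group B, Agree: 99×108/326 = 32.798
  Group B, Neutral: 99×108/326 = 32.798
  Group B, Disagree: 99×110/326 = 33.405
  Group C, Agree: 104×108/326 = 34.454
  Group C, Neutral: 104×108/326 = 34.454
  Group C, Disagree: 104×110/326 = 35.092
  Group D, Agree: 51×108/326 = 16.896
  Group D, Neutral: 51×108/326 = 16.896
  Group D, Disagree: 51×110/326 = 17.209
Contributions (O − E)²/E:
  (23 − 23.853)²/23.853 = 0.0305
  (37 − 23.853)²/23.853 = 7.2462
  (12 − 24.294)²/24.294 = 6.2214
  (19 − 32.798)²/32.798 = 5.8048
  (40 − 32.798)²/32.798 = 1.5815
  (40 − 33.405)²/33.405 = 1.3020
  (39 − 34.454)²/34.454 = 0.5998
  (24 − 34.454)²/34.454 = 3.1719
  (41 − 35.092)²/35.092 = 0.9947
  (27 − 16.896)²/16.896 = 6.0423
  (7 − 16.896)²/16.896 = 5.7961
  (17 − 17.209)²/17.209 = 0.0025
χ² = 0.0305 + 7.2462 + 6.2214 + 5.8048 + 1.5815 + 1.3020 + 0.5998 + 3.1719 + 0.9947 + 6.0423 + 5.7961 + 0.0025 = 38.79

38.79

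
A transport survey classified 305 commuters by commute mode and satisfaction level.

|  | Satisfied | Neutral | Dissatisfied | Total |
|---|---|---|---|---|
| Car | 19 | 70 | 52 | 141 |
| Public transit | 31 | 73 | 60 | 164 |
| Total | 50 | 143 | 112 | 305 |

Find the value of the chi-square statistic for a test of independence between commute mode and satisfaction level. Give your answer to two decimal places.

1.79

Grand total N = 305.
Expected counts (row total × column total / N):
  Car, Satisfied: 141×50/305 = 23.115
  Car, Neutral: 141×143/305 = 66.108
  Car, Dissatisfied: 141×112/305 = 51.777
  Public transit, Satisfied: 164×50/305 = 26.885
  Public transit, Neutral: 164×143/305 = 76.892
  Public transit, Dissatisfied: 164×112/305 = 60.223
Contributions (O − E)²/E:
  (19 − 23.115)²/23.115 = 0.7326
  (70 − 66.108)²/66.108 = 0.2291
  (52 − 51.777)²/51.777 = 0.0010
  (31 − 26.885)²/26.885 = 0.6298
  (73 − 76.892)²/76.892 = 0.1970
  (60 − 60.223)²/60.223 = 0.0008
χ² = 0.7326 + 0.2291 + 0.0010 + 0.6298 + 0.1970 + 0.0008 = 1.79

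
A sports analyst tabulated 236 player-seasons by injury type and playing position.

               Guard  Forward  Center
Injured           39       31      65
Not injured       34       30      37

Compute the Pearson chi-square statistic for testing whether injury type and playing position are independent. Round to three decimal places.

3.214

Row totals: 135, 101. Column totals: 73, 61, 102. Grand total N = 236.
Expected counts (row total × column total / N):
  Injured, Guard: 135×73/236 = 41.7585
  Injured, Forward: 135×61/236 = 34.8941
  Injured, Center: 135×102/236 = 58.3475
  Not injured, Guard: 101×73/236 = 31.2415
  Not injured, Forward: 101×61/236 = 26.1059
  Not injured, Center: 101×102/236 = 43.6525
Contributions (O − E)²/E:
  (39 − 41.7585)²/41.7585 = 0.1822
  (31 − 34.8941)²/34.8941 = 0.4346
  (65 − 58.3475)²/58.3475 = 0.7585
  (34 − 31.2415)²/31.2415 = 0.2436
  (30 − 26.1059)²/26.1059 = 0.5809
  (37 − 43.6525)²/43.6525 = 1.0138
χ² = 0.1822 + 0.4346 + 0.7585 + 0.2436 + 0.5809 + 1.0138 = 3.214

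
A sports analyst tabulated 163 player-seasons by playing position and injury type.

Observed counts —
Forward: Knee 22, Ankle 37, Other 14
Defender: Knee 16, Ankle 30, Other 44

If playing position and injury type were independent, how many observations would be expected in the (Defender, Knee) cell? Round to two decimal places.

Row total (Defender) = 90; column total (Knee) = 38; grand total N = 163.
Expected count = (row total × column total) / N = 90 × 38 / 163 = 20.98.

20.98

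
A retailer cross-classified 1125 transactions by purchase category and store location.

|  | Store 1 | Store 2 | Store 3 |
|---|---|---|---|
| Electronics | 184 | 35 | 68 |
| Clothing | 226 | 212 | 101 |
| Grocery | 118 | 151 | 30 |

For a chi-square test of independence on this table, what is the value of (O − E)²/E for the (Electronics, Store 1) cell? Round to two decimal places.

18.04

Row total (Electronics) = 287; column total (Store 1) = 528; N = 1125.
Expected count E = 287 × 528 / 1125 = 134.699.
Contribution = (O − E)²/E = (184 − 134.699)² / 134.699 = 18.04.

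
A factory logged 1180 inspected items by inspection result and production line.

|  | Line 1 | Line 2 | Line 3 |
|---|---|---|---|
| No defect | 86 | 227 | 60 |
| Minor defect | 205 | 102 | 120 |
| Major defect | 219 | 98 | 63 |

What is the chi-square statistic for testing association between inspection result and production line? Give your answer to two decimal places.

Row totals: 373, 427, 380. Column totals: 510, 427, 243. Grand total N = 1180.
Expected counts (row total × column total / N):
  No defect, Line 1: 373×510/1180 = 161.2119
  No defect, Line 2: 373×427/1180 = 134.9754
  No defect, Line 3: 373×243/1180 = 76.8127
  Minor defect, Line 1: 427×510/1180 = 184.5508
  Minor defect, Line 2: 427×427/1180 = 154.5161
  Minor defect, Line 3: 427×243/1180 = 87.9331
  Major defect, Line 1: 380×510/1180 = 164.2373
  Major defect, Line 2: 380×427/1180 = 137.5085
  Major defect, Line 3: 380×243/1180 = 78.2542
Contributions (O − E)²/E:
  (86 − 161.2119)²/161.2119 = 35.0894
  (227 − 134.9754)²/134.9754 = 62.7413
  (60 − 76.8127)²/76.8127 = 3.6799
  (205 − 184.5508)²/184.5508 = 2.2659
  (102 − 154.5161)²/154.5161 = 17.8489
  (120 − 87.9331)²/87.9331 = 11.6940
  (219 − 164.2373)²/164.2373 = 18.2599
  (98 − 137.5085)²/137.5085 = 11.3515
  (63 − 78.2542)²/78.2542 = 2.9735
χ² = 35.0894 + 62.7413 + 3.6799 + 2.2659 + 17.8489 + 11.6940 + 18.2599 + 11.3515 + 2.9735 = 165.90

165.90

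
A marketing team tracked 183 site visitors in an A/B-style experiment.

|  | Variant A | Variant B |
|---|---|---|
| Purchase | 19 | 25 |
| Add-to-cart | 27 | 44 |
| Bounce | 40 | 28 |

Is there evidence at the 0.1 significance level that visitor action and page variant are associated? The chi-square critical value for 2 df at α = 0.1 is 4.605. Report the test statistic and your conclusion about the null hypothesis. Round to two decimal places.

6.37; reject H₀

Row totals: 44, 71, 68. Column totals: 86, 97. Grand total N = 183.
Expected counts (row total × column total / N):
  Purchase, Variant A: 44×86/183 = 20.678
  Purchase, Variant B: 44×97/183 = 23.322
  Add-to-cart, Variant A: 71×86/183 = 33.366
  Add-to-cart, Variant B: 71×97/183 = 37.634
  Bounce, Variant A: 68×86/183 = 31.956
  Bounce, Variant B: 68×97/183 = 36.044
Contributions (O − E)²/E:
  (19 − 20.678)²/20.678 = 0.1362
  (25 − 23.322)²/23.322 = 0.1207
  (27 − 33.366)²/33.366 = 1.2146
  (44 − 37.634)²/37.634 = 1.0768
  (40 − 31.956)²/31.956 = 2.0248
  (28 − 36.044)²/36.044 = 1.7952
χ² = 0.1362 + 0.1207 + 1.2146 + 1.0768 + 2.0248 + 1.7952 = 6.37
df = (3−1)(2−1) = 2. Since 6.37 > 4.605, reject the null hypothesis of independence at α = 0.1.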